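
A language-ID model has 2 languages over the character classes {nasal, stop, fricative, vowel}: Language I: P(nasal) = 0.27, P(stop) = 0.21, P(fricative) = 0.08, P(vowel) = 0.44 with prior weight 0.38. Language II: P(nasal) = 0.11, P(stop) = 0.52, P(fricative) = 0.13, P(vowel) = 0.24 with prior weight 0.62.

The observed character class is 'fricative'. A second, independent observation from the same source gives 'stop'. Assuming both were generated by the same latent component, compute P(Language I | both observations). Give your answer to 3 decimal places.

0.132

The responsibility of component k is π_k f_k(x) divided by Σ_j π_j f_j(x).
Since both observations come from the same component, the likelihood for component k is f_k(x₁)·f_k(x₂).
  p_I = [P(fricative | comp) = 0.08] × [0.21] = 0.0168
  p_II = [P(fricative | comp) = 0.13] × [0.52] = 0.0676
Prior × likelihood for each component:
  π_I·p_I = 0.38 × 0.0168 = 0.006384
  π_II·p_II = 0.62 × 0.0676 = 0.041912
Evidence: 0.006384 + 0.041912 = 0.048296
P(Language I | x₁,x₂) ≈ 0.132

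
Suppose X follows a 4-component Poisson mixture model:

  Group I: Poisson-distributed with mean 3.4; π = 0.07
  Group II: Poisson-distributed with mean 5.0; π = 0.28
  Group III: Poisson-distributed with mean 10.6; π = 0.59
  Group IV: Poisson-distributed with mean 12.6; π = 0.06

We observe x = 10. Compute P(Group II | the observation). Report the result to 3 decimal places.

0.061

By Bayes' theorem, P(k | x) = w_k f_k(x) / Σ_j w_j f_j(x).
Component likelihoods at x = 10:
  p_I = e^(−3.4)·3.4^10/10! = 0.00189856
  p_II = e^(−5.0)·5.0^10/10! = 0.0181328
  p_III = e^(−10.6)·10.6^10/10! = 0.122963
  p_IV = e^(−12.6)·12.6^10/10! = 0.0937199
Prior × likelihood for each component:
  w_I·p_I = 0.07 × 0.00189856 = 0.000132899
  w_II·p_II = 0.28 × 0.0181328 = 0.00507718
  w_III·p_III = 0.59 × 0.122963 = 0.0725481
  w_IV·p_IV = 0.06 × 0.0937199 = 0.0056232
Denominator: 0.000132899 + 0.00507718 + 0.0725481 + 0.0056232 = 0.0833814
Responsibility of Group II: 0.00507718 / 0.0833814 ≈ 0.061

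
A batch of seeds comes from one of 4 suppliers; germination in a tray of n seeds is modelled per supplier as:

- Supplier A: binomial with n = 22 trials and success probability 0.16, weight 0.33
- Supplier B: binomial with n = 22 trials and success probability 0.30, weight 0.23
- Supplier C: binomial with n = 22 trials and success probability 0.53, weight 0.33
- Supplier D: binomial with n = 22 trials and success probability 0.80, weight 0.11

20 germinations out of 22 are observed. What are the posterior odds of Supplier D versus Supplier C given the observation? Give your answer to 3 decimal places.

227.523

The posterior odds equal the prior odds times the likelihood ratio: (w_i/w_j)·(f_i(x)/f_j(x)).
Evaluate each component's likelihood at the observed value:
  L_A = C(22,20)·0.16^20·0.84^2 = 231·1.20893e-16·0.7056 = 1.97047e-14
  L_B = C(22,20)·0.30^20·0.70^2 = 231·3.48678e-11·0.49 = 3.94669e-09
  L_C = C(22,20)·0.53^20·0.47^2 = 231·3.05856e-06·0.2209 = 0.000156072
  L_D = C(22,20)·0.80^20·0.20^2 = 231·0.0115292·0.04 = 0.10653
Odds = (0.11/0.33) × (0.10653/0.000156072) = 0.333333 × 682.569 ≈ 227.523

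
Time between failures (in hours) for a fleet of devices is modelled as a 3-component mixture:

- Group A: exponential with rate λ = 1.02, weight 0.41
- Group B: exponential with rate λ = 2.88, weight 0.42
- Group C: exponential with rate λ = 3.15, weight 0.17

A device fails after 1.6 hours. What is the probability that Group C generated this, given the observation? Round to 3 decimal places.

The responsibility of component k is π_k f_k(x) divided by Σ_j π_j f_j(x).
Component likelihoods at x = 1.6 hours:
  L_A = 1.02·e^(−1.02·1.6) = 1.02·e^(−1.6320) = 0.199449
  L_B = 2.88·e^(−2.88·1.6) = 2.88·e^(−4.6080) = 0.0287186
  L_C = 3.15·e^(−3.15·1.6) = 3.15·e^(−5.0400) = 0.0203923
Unnormalised posteriors:
  π_A·L_A = 0.41 × 0.199449 = 0.081774
  π_B·L_B = 0.42 × 0.0287186 = 0.0120618
  π_C·L_C = 0.17 × 0.0203923 = 0.00346669
Evidence: 0.081774 + 0.0120618 + 0.00346669 = 0.0973025
So the posterior for Group C is 0.00346669 / 0.0973025 ≈ 0.036.

0.036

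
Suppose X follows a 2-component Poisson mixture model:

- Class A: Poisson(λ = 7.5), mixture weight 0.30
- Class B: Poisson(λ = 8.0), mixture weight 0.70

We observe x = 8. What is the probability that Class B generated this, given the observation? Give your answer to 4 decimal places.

The responsibility of component k is π_k f_k(x) divided by Σ_j π_j f_j(x).
Evaluate each component's likelihood at the observed value:
  L_A = e^(−7.5)·7.5^8/8! = 0.137329
  L_B = e^(−8.0)·8.0^8/8! = 0.139587
Multiply by the mixture weights:
  π_A·L_A = 0.30 × 0.137329 = 0.0411986
  π_B·L_B = 0.70 × 0.139587 = 0.0977106
Marginal: 0.0411986 + 0.0977106 = 0.138909
P(Class B | data) = 0.0977106 / 0.138909 ≈ 0.7034

0.7034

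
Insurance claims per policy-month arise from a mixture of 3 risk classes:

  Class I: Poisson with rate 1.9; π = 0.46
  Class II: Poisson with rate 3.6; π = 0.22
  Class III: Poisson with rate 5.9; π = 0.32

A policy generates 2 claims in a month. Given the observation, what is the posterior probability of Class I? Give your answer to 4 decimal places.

Apply Bayes' rule: the posterior for each component is proportional to its prior times its likelihood at x.
Poisson probabilities:
  L_I = e^(−1.9)·1.9^2/2! = 0.269971
  L_II = e^(−3.6)·3.6^2/2! = 0.177058
  L_III = e^(−5.9)·5.9^2/2! = 0.04768
Prior × likelihood for each component:
  w_I·L_I = 0.46 × 0.269971 = 0.124187
  w_II·L_II = 0.22 × 0.177058 = 0.0389527
  w_III·L_III = 0.32 × 0.04768 = 0.0152576
Marginal: 0.124187 + 0.0389527 + 0.0152576 = 0.178397
So the posterior for Class I is 0.124187 / 0.178397 ≈ 0.6961.

0.6961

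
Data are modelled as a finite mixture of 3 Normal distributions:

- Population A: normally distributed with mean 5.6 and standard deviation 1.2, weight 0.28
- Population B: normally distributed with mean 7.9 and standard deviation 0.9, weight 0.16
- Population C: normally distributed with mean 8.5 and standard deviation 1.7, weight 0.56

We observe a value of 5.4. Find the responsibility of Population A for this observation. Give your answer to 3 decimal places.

By Bayes' theorem, P(k | x) = w_k f_k(x) / Σ_j w_j f_j(x).
Component likelihoods at x = 5.4:
  p_A = (1/(1.2·√(2π)))·exp(−(5.4−5.6)²/(2·1.2²)) = 0.332452·exp(-0.01389) = 0.327866
  p_B = (1/(0.9·√(2π)))·exp(−(5.4−7.9)²/(2·0.9²)) = 0.443269·exp(-3.85802) = 0.00935726
  p_C = (1/(1.7·√(2π)))·exp(−(5.4−8.5)²/(2·1.7²)) = 0.234672·exp(-1.66263) = 0.0445031
Unnormalised posteriors:
  w_A·p_A = 0.28 × 0.327866 = 0.0918026
  w_B·p_B = 0.16 × 0.00935726 = 0.00149716
  w_C·p_C = 0.56 × 0.0445031 = 0.0249217
Marginal: 0.0918026 + 0.00149716 + 0.0249217 = 0.118221
P(Population A | x) = 0.0918026 / 0.118221 ≈ 0.777

0.777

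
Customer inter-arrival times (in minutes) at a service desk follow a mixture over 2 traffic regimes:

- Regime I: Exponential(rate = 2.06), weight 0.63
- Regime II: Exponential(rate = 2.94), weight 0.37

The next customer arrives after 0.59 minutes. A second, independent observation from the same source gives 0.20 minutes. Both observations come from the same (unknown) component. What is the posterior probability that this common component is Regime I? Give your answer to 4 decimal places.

Posterior ∝ prior × likelihood, so P(k | x) ∝ P(Z=k) f_k(x); normalise over all components.
Since both observations come from the same component, the likelihood for component k is f_k(x₁)·f_k(x₂).
  p_I = [2.06·e^(−2.06·0.59) = 2.06·e^(−1.2154) = 0.610978] × [1.36439] = 0.833611
  p_II = [2.94·e^(−2.94·0.59) = 2.94·e^(−1.7346) = 0.518824] × [1.63298] = 0.847232
Weight by the priors:
  P(Z=I)·p_I = 0.63 × 0.833611 = 0.525175
  P(Z=II)·p_II = 0.37 × 0.847232 = 0.313476
Evidence: 0.525175 + 0.313476 = 0.838651
Responsibility of Regime I: 0.525175 / 0.838651 ≈ 0.6262

0.6262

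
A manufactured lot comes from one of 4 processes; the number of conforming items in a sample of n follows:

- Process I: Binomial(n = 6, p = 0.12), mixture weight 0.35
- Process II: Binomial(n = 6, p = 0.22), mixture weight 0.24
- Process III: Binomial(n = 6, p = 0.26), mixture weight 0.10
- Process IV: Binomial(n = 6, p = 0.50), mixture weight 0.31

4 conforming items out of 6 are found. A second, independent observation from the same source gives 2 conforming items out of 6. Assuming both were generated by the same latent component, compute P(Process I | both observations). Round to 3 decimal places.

P(component k | x) = π_k·f_k(x) / marginal(x), where marginal(x) = Σ_j π_j·f_j(x).
Since both observations come from the same component, the likelihood for component k is f_k(x₁)·f_k(x₂).
  f_I = [C(6,4)·0.12^4·0.88^2 = 15·0.00020736·0.7744 = 0.00240869] × [0.129534] = 0.000312008
  f_II = [C(6,4)·0.22^4·0.78^2 = 15·0.00234256·0.6084 = 0.0213782] × [0.268729] = 0.00574495
  f_III = [C(6,4)·0.26^4·0.74^2 = 15·0.00456976·0.5476 = 0.037536] × [0.304064] = 0.0114133
  f_IV = [C(6,4)·0.50^4·0.50^2 = 15·0.0625·0.25 = 0.234375] × [0.234375] = 0.0549316
Unnormalised posteriors:
  π_I·f_I = 0.35 × 0.000312008 = 0.000109203
  π_II·f_II = 0.24 × 0.00574495 = 0.00137879
  π_III·f_III = 0.10 × 0.0114133 = 0.00114133
  π_IV·f_IV = 0.31 × 0.0549316 = 0.0170288
Normaliser: 0.000109203 + 0.00137879 + 0.00114133 + 0.0170288 = 0.0196581
P(Process I | x) ≈ 0.006

0.006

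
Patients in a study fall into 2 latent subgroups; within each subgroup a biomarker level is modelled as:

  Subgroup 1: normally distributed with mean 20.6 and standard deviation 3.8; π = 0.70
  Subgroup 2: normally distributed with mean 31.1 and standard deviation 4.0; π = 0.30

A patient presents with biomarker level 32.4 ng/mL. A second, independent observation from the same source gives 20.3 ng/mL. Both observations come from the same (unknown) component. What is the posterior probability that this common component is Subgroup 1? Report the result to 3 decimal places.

0.456

Apply Bayes' rule: the posterior for each component is proportional to its prior times its likelihood at x.
Since both observations come from the same component, the likelihood for component k is f_k(x₁)·f_k(x₂).
  L_1 = [(1/(3.8·√(2π)))·exp(−(32.4−20.6)²/(2·3.8²)) = 0.104985·exp(-4.82133) = 0.000845765] × [0.104658] = 8.85162e-05
  L_2 = [(1/(4.0·√(2π)))·exp(−(32.4−31.1)²/(2·4.0²)) = 0.099736·exp(-0.05281) = 0.094605] × [0.00260523] = 0.000246468
Prior × likelihood for each component:
  π_1·L_1 = 0.70 × 8.85162e-05 = 6.19613e-05
  π_2·L_2 = 0.30 × 0.000246468 = 7.39404e-05
Marginal: 6.19613e-05 + 7.39404e-05 = 0.000135902
So the posterior for Subgroup 1 is 6.19613e-05 / 0.000135902 ≈ 0.456.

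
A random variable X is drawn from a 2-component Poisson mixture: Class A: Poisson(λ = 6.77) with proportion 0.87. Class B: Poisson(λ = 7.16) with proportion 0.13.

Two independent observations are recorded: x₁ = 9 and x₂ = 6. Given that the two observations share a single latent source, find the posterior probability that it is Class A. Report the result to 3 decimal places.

Posterior ∝ prior × likelihood, so P(k | x) ∝ π_k f_k(x); normalise over all components.
Since both observations come from the same component, the likelihood for component k is f_k(x₁)·f_k(x₂).
  p_A = [e^(−6.77)·6.77^9/9! = 0.0944847] × [0.153471] = 0.0145006
  p_B = [e^(−7.16)·7.16^9/9! = 0.105902] × [0.145411] = 0.0153994
Multiply by the mixture weights:
  π_A·p_A = 0.87 × 0.0145006 = 0.0126156
  π_B·p_B = 0.13 × 0.0153994 = 0.00200192
Evidence: 0.0126156 + 0.00200192 = 0.0146175
P(Class A | x) = 0.0126156 / 0.0146175 ≈ 0.863

0.863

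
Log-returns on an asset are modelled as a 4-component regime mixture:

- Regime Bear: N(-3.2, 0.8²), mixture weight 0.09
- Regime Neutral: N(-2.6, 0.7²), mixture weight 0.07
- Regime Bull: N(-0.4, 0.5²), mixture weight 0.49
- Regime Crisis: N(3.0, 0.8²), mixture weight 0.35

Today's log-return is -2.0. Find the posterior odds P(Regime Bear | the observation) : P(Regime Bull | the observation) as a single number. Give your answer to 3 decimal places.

6.236

Posterior odds = (π_i f_i(x)) / (π_j f_j(x)); the normalising sum cancels.
Component likelihoods at x = -2.0:
  L_Bear = (1/(0.8·√(2π)))·exp(−(-2.0−-3.2)²/(2·0.8²)) = 0.498678·exp(-1.12500) = 0.161897
  L_Neutral = (1/(0.7·√(2π)))·exp(−(-2.0−-2.6)²/(2·0.7²)) = 0.569918·exp(-0.36735) = 0.394707
  L_Bull = (1/(0.5·√(2π)))·exp(−(-2.0−-0.4)²/(2·0.5²)) = 0.797885·exp(-5.12000) = 0.00476818
  L_Crisis = (1/(0.8·√(2π)))·exp(−(-2.0−3.0)²/(2·0.8²)) = 0.498678·exp(-19.53125) = 1.6425e-09
Odds = (0.09/0.49) × (0.161897/0.00476818) = 0.183673 × 33.9537 ≈ 6.236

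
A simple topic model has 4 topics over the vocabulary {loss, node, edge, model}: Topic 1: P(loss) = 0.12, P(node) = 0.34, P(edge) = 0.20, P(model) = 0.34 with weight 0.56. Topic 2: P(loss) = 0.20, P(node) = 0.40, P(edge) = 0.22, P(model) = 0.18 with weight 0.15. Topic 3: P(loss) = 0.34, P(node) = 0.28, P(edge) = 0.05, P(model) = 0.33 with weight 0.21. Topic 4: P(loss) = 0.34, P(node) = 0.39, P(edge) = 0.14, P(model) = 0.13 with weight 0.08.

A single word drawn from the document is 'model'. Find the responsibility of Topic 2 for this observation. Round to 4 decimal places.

P(component k | x) = π_k·f_k(x) / marginal(x), where marginal(x) = Σ_j π_j·f_j(x).
Component likelihoods at x = 'model':
  p_1 = P(model | comp) = 0.34
  p_2 = P(model | comp) = 0.18
  p_3 = P(model | comp) = 0.33
  p_4 = P(model | comp) = 0.13
Prior × likelihood for each component:
  π_1·p_1 = 0.56 × 0.34 = 0.1904
  π_2·p_2 = 0.15 × 0.18 = 0.027
  π_3·p_3 = 0.21 × 0.33 = 0.0693
  π_4·p_4 = 0.08 × 0.13 = 0.0104
Evidence: 0.1904 + 0.027 + 0.0693 + 0.0104 = 0.2971
P(Topic 2 | 'model') = 0.027 / 0.2971 ≈ 0.0909

0.0909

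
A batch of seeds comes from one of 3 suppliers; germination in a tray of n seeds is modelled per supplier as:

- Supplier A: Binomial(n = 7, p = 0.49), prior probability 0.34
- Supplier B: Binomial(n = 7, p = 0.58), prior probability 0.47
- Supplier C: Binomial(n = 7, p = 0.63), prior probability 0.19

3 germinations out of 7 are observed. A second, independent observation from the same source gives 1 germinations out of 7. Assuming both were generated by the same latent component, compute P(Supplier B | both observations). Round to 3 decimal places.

P(component k | x) = P(Z=k)·f_k(x) / marginal(x), where marginal(x) = Σ_j P(Z=j)·f_j(x).
Since both observations come from the same component, the likelihood for component k is f_k(x₁)·f_k(x₂).
  L_A = [0.278572] × [0.0603553] = 0.0168133
  L_B = [0.212495] × [0.0222855] = 0.00473556
  L_C = [0.16402] × [0.0113149] = 0.00185586
Weight by the priors:
  P(Z=A)·L_A = 0.34 × 0.0168133 = 0.00571651
  P(Z=B)·L_B = 0.47 × 0.00473556 = 0.00222571
  P(Z=C)·L_C = 0.19 × 0.00185586 = 0.000352614
Denominator: 0.00571651 + 0.00222571 + 0.000352614 = 0.00829484
P(Supplier B | x₁,x₂) ≈ 0.268

0.268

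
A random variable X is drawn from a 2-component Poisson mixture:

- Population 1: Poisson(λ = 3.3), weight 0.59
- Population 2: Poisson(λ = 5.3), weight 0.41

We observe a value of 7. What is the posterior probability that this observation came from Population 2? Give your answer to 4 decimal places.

By Bayes' theorem, P(k | x) = π_k f_k(x) / Σ_j π_j f_j(x).
Evaluate each component's likelihood at the observed value:
  f_1 = e^(−3.3)·3.3^7/7! = 0.0311886
  f_2 = e^(−5.3)·5.3^7/7! = 0.116343
Prior × likelihood for each component:
  π_1·f_1 = 0.59 × 0.0311886 = 0.0184012
  π_2·f_2 = 0.41 × 0.116343 = 0.0477006
Evidence: 0.0184012 + 0.0477006 = 0.0661018
P(Population 2 | the observation) ≈ 0.7216

0.7216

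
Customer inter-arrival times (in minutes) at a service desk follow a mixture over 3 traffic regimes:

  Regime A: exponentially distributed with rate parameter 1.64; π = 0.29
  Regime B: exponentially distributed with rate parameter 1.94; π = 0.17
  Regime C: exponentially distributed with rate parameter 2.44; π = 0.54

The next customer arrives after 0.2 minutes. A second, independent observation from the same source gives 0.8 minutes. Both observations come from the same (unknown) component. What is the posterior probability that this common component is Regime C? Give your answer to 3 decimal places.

0.535

Posterior ∝ prior × likelihood, so P(k | x) ∝ P(Z=k) f_k(x); normalise over all components.
Since both observations come from the same component, the likelihood for component k is f_k(x₁)·f_k(x₂).
  f_A = [1.1814] × [0.441621] = 0.521729
  f_B = [1.31612] × [0.410938] = 0.540844
  f_C = [1.4978] × [0.346455] = 0.518921
Multiply by the mixture weights:
  P(Z=A)·f_A = 0.29 × 0.521729 = 0.151301
  P(Z=B)·f_B = 0.17 × 0.540844 = 0.0919435
  P(Z=C)·f_C = 0.54 × 0.518921 = 0.280217
Normaliser: 0.151301 + 0.0919435 + 0.280217 = 0.523462
P(Regime C | x₁,x₂) ≈ 0.535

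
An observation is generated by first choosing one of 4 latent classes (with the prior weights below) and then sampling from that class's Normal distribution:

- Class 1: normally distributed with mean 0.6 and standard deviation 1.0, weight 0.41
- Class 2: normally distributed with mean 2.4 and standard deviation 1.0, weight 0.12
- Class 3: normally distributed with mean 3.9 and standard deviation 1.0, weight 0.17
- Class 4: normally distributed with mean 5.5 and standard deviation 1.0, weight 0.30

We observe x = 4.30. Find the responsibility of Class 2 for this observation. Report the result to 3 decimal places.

0.061

Posterior ∝ prior × likelihood, so P(k | x) ∝ π_k f_k(x); normalise over all components.
Normal densities:
  f_1 = (1/(1.0·√(2π)))·exp(−(4.30−0.6)²/(2·1.0²)) = 0.398942·exp(-6.84500) = 0.00042478
  f_2 = (1/(1.0·√(2π)))·exp(−(4.30−2.4)²/(2·1.0²)) = 0.398942·exp(-1.80500) = 0.0656158
  f_3 = (1/(1.0·√(2π)))·exp(−(4.30−3.9)²/(2·1.0²)) = 0.398942·exp(-0.08000) = 0.36827
  f_4 = (1/(1.0·√(2π)))·exp(−(4.30−5.5)²/(2·1.0²)) = 0.398942·exp(-0.72000) = 0.194186
Prior × likelihood for each component:
  π_1·f_1 = 0.41 × 0.00042478 = 0.00017416
  π_2·f_2 = 0.12 × 0.0656158 = 0.0078739
  π_3·f_3 = 0.17 × 0.36827 = 0.0626059
  π_4·f_4 = 0.30 × 0.194186 = 0.0582558
Sum: 0.00017416 + 0.0078739 + 0.0626059 + 0.0582558 = 0.12891
So the posterior for Class 2 is 0.0078739 / 0.12891 ≈ 0.061.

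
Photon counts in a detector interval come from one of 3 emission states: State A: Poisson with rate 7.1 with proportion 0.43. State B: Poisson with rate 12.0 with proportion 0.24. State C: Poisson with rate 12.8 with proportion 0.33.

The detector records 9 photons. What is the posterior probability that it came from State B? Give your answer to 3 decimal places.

By Bayes' theorem, P(k | x) = π_k f_k(x) / Σ_j π_j f_j(x).
Component likelihoods at x = 9 photons:
  L_A = 0.104249
  L_B = 0.0873644
  L_C = 0.0701709
Weight by the priors:
  π_A·L_A = 0.43 × 0.104249 = 0.044827
  π_B·L_B = 0.24 × 0.0873644 = 0.0209675
  π_C·L_C = 0.33 × 0.0701709 = 0.0231564
Normaliser: 0.044827 + 0.0209675 + 0.0231564 = 0.0889509
So the posterior for State B is 0.0209675 / 0.0889509 ≈ 0.236.

0.236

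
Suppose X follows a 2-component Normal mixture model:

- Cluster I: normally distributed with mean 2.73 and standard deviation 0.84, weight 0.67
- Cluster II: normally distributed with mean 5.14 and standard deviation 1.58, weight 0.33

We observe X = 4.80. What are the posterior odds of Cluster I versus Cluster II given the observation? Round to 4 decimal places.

The posterior odds equal the prior odds times the likelihood ratio: (π_i/π_j)·(f_i(x)/f_j(x)).
Component likelihoods at x = 4.80:
  f_I = (1/(0.84·√(2π)))·exp(−(4.80−2.73)²/(2·0.84²)) = 0.474931·exp(-3.03635) = 0.0228013
  f_II = (1/(1.58·√(2π)))·exp(−(4.80−5.14)²/(2·1.58²)) = 0.252495·exp(-0.02315) = 0.246716
Odds = (0.67/0.33) × (0.0228013/0.246716) = 2.0303 × 0.0924192 ≈ 0.1876

0.1876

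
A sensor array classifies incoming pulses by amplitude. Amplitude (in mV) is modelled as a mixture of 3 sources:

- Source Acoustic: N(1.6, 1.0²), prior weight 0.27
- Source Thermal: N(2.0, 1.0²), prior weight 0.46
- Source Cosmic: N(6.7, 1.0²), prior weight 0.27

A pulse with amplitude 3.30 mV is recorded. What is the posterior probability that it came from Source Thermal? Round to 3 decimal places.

P(component k | x) = π_k·f_k(x) / marginal(x), where marginal(x) = Σ_j π_j·f_j(x).
Evaluate each component's likelihood at the observed value:
  f_Acoustic = (1/(1.0·√(2π)))·exp(−(3.30−1.6)²/(2·1.0²)) = 0.398942·exp(-1.44500) = 0.0940491
  f_Thermal = (1/(1.0·√(2π)))·exp(−(3.30−2.0)²/(2·1.0²)) = 0.398942·exp(-0.84500) = 0.171369
  f_Cosmic = (1/(1.0·√(2π)))·exp(−(3.30−6.7)²/(2·1.0²)) = 0.398942·exp(-5.78000) = 0.00123222
Multiply by the mixture weights:
  π_Acoustic·f_Acoustic = 0.27 × 0.0940491 = 0.0253933
  π_Thermal·f_Thermal = 0.46 × 0.171369 = 0.0788296
  π_Cosmic·f_Cosmic = 0.27 × 0.00123222 = 0.000332699
Sum: 0.0253933 + 0.0788296 + 0.000332699 = 0.104556
P(Source Thermal | 3.30 mV) = 0.0788296 / 0.104556 ≈ 0.754

0.754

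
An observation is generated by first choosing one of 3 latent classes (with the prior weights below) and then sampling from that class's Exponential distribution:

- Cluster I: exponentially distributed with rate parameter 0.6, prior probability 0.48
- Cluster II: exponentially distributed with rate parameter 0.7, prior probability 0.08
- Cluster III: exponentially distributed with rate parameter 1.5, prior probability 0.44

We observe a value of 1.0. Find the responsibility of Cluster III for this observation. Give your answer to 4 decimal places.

Posterior ∝ prior × likelihood, so P(k | x) ∝ P(Z=k) f_k(x); normalise over all components.
Component likelihoods at x = 1.0:
  L_I = 0.329287
  L_II = 0.34761
  L_III = 0.334695
Prior × likelihood for each component:
  P(Z=I)·L_I = 0.48 × 0.329287 = 0.158058
  P(Z=II)·L_II = 0.08 × 0.34761 = 0.0278088
  P(Z=III)·L_III = 0.44 × 0.334695 = 0.147266
Denominator: 0.158058 + 0.0278088 + 0.147266 = 0.333132
P(Cluster III | x) ≈ 0.4421

0.4421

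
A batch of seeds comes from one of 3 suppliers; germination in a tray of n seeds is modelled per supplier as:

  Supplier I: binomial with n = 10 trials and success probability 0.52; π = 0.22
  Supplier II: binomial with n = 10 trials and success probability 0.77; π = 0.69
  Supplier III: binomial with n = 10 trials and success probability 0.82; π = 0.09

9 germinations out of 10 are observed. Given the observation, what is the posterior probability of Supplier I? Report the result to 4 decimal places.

0.0162

The responsibility of component k is w_k f_k(x) divided by Σ_j w_j f_j(x).
Component likelihoods at x = 9 germinations out of 10:
  p_I = C(10,9)·0.52^9·0.48^1 = 10·0.00277991·0.48 = 0.0133435
  p_II = C(10,9)·0.77^9·0.23^1 = 10·0.0951517·0.23 = 0.218849
  p_III = C(10,9)·0.82^9·0.18^1 = 10·0.16762·0.18 = 0.301715
Multiply by the mixture weights:
  w_I·p_I = 0.22 × 0.0133435 = 0.00293558
  w_II·p_II = 0.69 × 0.218849 = 0.151006
  w_III·p_III = 0.09 × 0.301715 = 0.0271544
Denominator: 0.00293558 + 0.151006 + 0.0271544 = 0.181096
P(Supplier I | 9 germinations out of 10) = 0.00293558 / 0.181096 ≈ 0.0162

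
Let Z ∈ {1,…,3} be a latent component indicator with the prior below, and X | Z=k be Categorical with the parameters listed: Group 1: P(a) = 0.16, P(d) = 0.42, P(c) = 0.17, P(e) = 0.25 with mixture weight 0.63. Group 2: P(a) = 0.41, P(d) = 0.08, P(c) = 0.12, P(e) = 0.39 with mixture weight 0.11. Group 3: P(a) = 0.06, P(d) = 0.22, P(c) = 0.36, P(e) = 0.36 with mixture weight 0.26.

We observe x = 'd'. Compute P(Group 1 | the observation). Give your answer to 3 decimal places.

0.800

Apply Bayes' rule: the posterior for each component is proportional to its prior times its likelihood at x.
Categorical probabilities:
  f_1 = 0.42
  f_2 = 0.08
  f_3 = 0.22
Multiply by the mixture weights:
  P(Z=1)·f_1 = 0.63 × 0.42 = 0.2646
  P(Z=2)·f_2 = 0.11 × 0.08 = 0.0088
  P(Z=3)·f_3 = 0.26 × 0.22 = 0.0572
Normaliser: 0.2646 + 0.0088 + 0.0572 = 0.3306
Responsibility of Group 1: 0.2646 / 0.3306 ≈ 0.800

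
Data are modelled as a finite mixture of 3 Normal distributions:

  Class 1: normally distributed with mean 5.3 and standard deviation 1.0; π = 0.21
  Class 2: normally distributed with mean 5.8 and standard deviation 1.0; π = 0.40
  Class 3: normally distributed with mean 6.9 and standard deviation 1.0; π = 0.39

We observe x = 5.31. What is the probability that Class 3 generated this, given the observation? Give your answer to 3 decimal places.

0.163

By Bayes' theorem, P(k | x) = π_k f_k(x) / Σ_j π_j f_j(x).
Normal densities:
  f_1 = 0.398922
  f_2 = 0.353812
  f_3 = 0.112704
Prior × likelihood for each component:
  π_1·f_1 = 0.21 × 0.398922 = 0.0837737
  π_2·f_2 = 0.40 × 0.353812 = 0.141525
  π_3·f_3 = 0.39 × 0.112704 = 0.0439546
Marginal: 0.0837737 + 0.141525 + 0.0439546 = 0.269253
So the posterior for Class 3 is 0.0439546 / 0.269253 ≈ 0.163.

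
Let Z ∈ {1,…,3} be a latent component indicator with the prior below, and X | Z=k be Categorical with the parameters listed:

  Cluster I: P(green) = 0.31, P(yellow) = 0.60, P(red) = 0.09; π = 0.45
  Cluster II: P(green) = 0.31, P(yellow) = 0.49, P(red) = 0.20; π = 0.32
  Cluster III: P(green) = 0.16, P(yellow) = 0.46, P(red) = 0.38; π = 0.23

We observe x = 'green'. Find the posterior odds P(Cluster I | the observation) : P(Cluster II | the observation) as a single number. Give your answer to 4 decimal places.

1.4063

Posterior odds = (π_i f_i(x)) / (π_j f_j(x)); the normalising sum cancels.
Evaluate each component's likelihood at the observed value:
  p_I = 0.31
  p_II = 0.31
  p_III = 0.16
Odds = (0.45/0.32) × (0.31/0.31) = 1.40625 × 1 ≈ 1.4063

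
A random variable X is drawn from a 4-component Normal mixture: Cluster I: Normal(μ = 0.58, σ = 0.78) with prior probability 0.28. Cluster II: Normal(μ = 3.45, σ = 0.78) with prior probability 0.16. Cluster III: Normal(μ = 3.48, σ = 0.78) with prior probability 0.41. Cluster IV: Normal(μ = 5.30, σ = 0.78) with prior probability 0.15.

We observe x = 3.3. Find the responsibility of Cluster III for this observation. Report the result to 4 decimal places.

0.7097

P(component k | x) = π_k·f_k(x) / marginal(x), where marginal(x) = Σ_j π_j·f_j(x).
Normal densities:
  f_I = (1/(0.78·√(2π)))·exp(−(3.3−0.58)²/(2·0.78²)) = 0.511464·exp(-6.08021) = 0.00117007
  f_II = (1/(0.78·√(2π)))·exp(−(3.3−3.45)²/(2·0.78²)) = 0.511464·exp(-0.01849) = 0.502094
  f_III = (1/(0.78·√(2π)))·exp(−(3.3−3.48)²/(2·0.78²)) = 0.511464·exp(-0.02663) = 0.498025
  f_IV = (1/(0.78·√(2π)))·exp(−(3.3−5.30)²/(2·0.78²)) = 0.511464·exp(-3.28731) = 0.0191053
Prior × likelihood for each component:
  π_I·f_I = 0.28 × 0.00117007 = 0.000327621
  π_II·f_II = 0.16 × 0.502094 = 0.080335
  π_III·f_III = 0.41 × 0.498025 = 0.20419
  π_IV·f_IV = 0.15 × 0.0191053 = 0.0028658
Normaliser: 0.000327621 + 0.080335 + 0.20419 + 0.0028658 = 0.287719
P(Cluster III | data) ≈ 0.7097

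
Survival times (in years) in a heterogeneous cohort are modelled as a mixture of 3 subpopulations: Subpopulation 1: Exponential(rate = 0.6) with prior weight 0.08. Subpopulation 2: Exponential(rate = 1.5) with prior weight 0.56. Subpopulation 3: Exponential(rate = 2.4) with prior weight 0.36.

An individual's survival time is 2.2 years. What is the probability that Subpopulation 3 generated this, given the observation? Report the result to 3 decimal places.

Apply Bayes' rule: the posterior for each component is proportional to its prior times its likelihood at x.
Exponential densities:
  p_1 = 0.6·e^(−0.6·2.2) = 0.6·e^(−1.3200) = 0.160281
  p_2 = 1.5·e^(−1.5·2.2) = 1.5·e^(−3.3000) = 0.0553248
  p_3 = 2.4·e^(−2.4·2.2) = 2.4·e^(−5.2800) = 0.0122218
Prior × likelihood for each component:
  P(Z=1)·p_1 = 0.08 × 0.160281 = 0.0128225
  P(Z=2)·p_2 = 0.56 × 0.0553248 = 0.0309819
  P(Z=3)·p_3 = 0.36 × 0.0122218 = 0.00439986
Evidence: 0.0128225 + 0.0309819 + 0.00439986 = 0.0482042
So the posterior for Subpopulation 3 is 0.00439986 / 0.0482042 ≈ 0.091.

0.091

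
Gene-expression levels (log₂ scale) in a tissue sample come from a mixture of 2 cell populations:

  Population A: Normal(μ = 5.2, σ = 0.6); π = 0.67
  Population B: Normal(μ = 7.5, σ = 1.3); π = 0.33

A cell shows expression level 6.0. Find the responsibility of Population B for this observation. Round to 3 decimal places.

Apply Bayes' rule: the posterior for each component is proportional to its prior times its likelihood at x.
Evaluate each component's likelihood at the observed value:
  p_A = (1/(0.6·√(2π)))·exp(−(6.0−5.2)²/(2·0.6²)) = 0.664904·exp(-0.88889) = 0.27335
  p_B = (1/(1.3·√(2π)))·exp(−(6.0−7.5)²/(2·1.3²)) = 0.306879·exp(-0.66568) = 0.157712
Multiply by the mixture weights:
  w_A·p_A = 0.67 × 0.27335 = 0.183145
  w_B·p_B = 0.33 × 0.157712 = 0.052045
Evidence: 0.183145 + 0.052045 = 0.23519
So the posterior for Population B is 0.052045 / 0.23519 ≈ 0.221.

0.221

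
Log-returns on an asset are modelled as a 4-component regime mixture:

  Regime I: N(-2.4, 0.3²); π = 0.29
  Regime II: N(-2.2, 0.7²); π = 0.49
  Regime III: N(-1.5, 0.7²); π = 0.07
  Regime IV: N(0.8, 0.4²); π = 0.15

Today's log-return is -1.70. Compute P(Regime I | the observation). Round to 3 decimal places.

0.091

Apply Bayes' rule: the posterior for each component is proportional to its prior times its likelihood at x.
Component likelihoods at x = -1.70:
  f_I = 0.0874063
  f_II = 0.441593
  f_III = 0.547124
  f_IV = 3.285e-09
Prior × likelihood for each component:
  P(Z=I)·f_I = 0.29 × 0.0874063 = 0.0253478
  P(Z=II)·f_II = 0.49 × 0.441593 = 0.216381
  P(Z=III)·f_III = 0.07 × 0.547124 = 0.0382987
  P(Z=IV)·f_IV = 0.15 × 3.285e-09 = 4.92751e-10
Denominator: 0.0253478 + 0.216381 + 0.0382987 + 4.92751e-10 = 0.280027
So the posterior for Regime I is 0.0253478 / 0.280027 ≈ 0.091.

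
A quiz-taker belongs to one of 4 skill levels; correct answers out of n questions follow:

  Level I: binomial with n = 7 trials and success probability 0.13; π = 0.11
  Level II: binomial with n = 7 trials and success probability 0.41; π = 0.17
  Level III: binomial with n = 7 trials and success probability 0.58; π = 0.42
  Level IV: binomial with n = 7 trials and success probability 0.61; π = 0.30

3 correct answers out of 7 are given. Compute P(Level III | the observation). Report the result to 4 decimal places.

By Bayes' theorem, P(k | x) = w_k f_k(x) / Σ_j w_j f_j(x).
Evaluate each component's likelihood at the observed value:
  L_I = 0.044053
  L_II = 0.292299
  L_III = 0.212495
  L_IV = 0.183788
Unnormalised posteriors:
  w_I·L_I = 0.11 × 0.044053 = 0.00484583
  w_II·L_II = 0.17 × 0.292299 = 0.0496909
  w_III·L_III = 0.42 × 0.212495 = 0.089248
  w_IV·L_IV = 0.30 × 0.183788 = 0.0551363
Marginal: 0.00484583 + 0.0496909 + 0.089248 + 0.0551363 = 0.198921
So the posterior for Level III is 0.089248 / 0.198921 ≈ 0.4487.

0.4487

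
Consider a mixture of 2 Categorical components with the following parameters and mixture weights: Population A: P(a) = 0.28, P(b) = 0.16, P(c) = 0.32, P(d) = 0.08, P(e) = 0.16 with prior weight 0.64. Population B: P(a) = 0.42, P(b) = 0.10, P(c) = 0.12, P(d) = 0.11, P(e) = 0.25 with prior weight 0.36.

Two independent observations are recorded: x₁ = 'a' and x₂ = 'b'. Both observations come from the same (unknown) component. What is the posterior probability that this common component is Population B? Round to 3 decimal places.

By Bayes' theorem, P(k | x) = π_k f_k(x) / Σ_j π_j f_j(x).
Since both observations come from the same component, the likelihood for component k is f_k(x₁)·f_k(x₂).
  L_A = [P(a | comp) = 0.28] × [0.16] = 0.0448
  L_B = [P(a | comp) = 0.42] × [0.1] = 0.042
Prior × likelihood for each component:
  π_A·L_A = 0.64 × 0.0448 = 0.028672
  π_B·L_B = 0.36 × 0.042 = 0.01512
Marginal: 0.028672 + 0.01512 = 0.043792
So the posterior for Population B is 0.01512 / 0.043792 ≈ 0.345.

0.345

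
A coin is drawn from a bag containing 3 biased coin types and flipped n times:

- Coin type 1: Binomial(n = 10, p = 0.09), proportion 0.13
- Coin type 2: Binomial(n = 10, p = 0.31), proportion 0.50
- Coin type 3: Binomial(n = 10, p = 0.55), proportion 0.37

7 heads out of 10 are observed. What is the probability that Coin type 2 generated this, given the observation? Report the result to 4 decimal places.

Apply Bayes' rule: the posterior for each component is proportional to its prior times its likelihood at x.
Evaluate each component's likelihood at the observed value:
  L_1 = 4.32517e-06
  L_2 = 0.0108458
  L_3 = 0.166478
Multiply by the mixture weights:
  w_1·L_1 = 0.13 × 4.32517e-06 = 5.62272e-07
  w_2·L_2 = 0.50 × 0.0108458 = 0.00542288
  w_3·L_3 = 0.37 × 0.166478 = 0.061597
Normaliser: 5.62272e-07 + 0.00542288 + 0.061597 = 0.0670204
So the posterior for Coin type 2 is 0.00542288 / 0.0670204 ≈ 0.0809.

0.0809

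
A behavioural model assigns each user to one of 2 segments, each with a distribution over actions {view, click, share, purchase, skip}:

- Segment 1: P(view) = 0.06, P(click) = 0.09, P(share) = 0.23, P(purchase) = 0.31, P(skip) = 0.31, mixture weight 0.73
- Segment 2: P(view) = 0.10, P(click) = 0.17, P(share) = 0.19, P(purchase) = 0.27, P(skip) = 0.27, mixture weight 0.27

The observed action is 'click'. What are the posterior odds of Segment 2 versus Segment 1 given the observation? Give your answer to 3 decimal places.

0.699

Posterior odds = (π_i f_i(x)) / (π_j f_j(x)); the normalising sum cancels.
Component likelihoods at x = 'click':
  p_1 = P(click | comp) = 0.09
  p_2 = P(click | comp) = 0.17
Posterior odds = (π_2·p_2) / (π_1·p_1) = (0.27·0.17) / (0.73·0.09) = 0.0459 / 0.0657 ≈ 0.699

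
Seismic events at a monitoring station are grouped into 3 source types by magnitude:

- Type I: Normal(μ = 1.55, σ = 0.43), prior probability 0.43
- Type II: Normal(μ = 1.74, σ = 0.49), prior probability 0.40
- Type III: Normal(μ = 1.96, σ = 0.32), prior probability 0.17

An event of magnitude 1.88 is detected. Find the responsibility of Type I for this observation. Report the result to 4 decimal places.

Posterior ∝ prior × likelihood, so P(k | x) ∝ π_k f_k(x); normalise over all components.
Component likelihoods at x = 1.88:
  p_I = 0.691113
  p_II = 0.781606
  p_III = 1.20834
Weight by the priors:
  π_I·p_I = 0.43 × 0.691113 = 0.297179
  π_II·p_II = 0.40 × 0.781606 = 0.312642
  π_III·p_III = 0.17 × 1.20834 = 0.205417
Marginal: 0.297179 + 0.312642 + 0.205417 = 0.815238
P(Type I | data) = 0.297179 / 0.815238 ≈ 0.3645

0.3645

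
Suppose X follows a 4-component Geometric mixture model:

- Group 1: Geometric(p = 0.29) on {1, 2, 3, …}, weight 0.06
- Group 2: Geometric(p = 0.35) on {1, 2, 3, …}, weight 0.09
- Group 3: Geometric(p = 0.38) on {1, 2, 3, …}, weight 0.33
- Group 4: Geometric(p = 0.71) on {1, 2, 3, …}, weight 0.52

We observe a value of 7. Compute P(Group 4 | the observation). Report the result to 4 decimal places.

Posterior ∝ prior × likelihood, so P(k | x) ∝ π_k f_k(x); normalise over all components.
Geometric probabilities:
  p_1 = 0.0371491
  p_2 = 0.0263966
  p_3 = 0.0215841
  p_4 = 0.000422325
Prior × likelihood for each component:
  π_1·p_1 = 0.06 × 0.0371491 = 0.00222894
  π_2·p_2 = 0.09 × 0.0263966 = 0.0023757
  π_3·p_3 = 0.33 × 0.0215841 = 0.00712275
  π_4·p_4 = 0.52 × 0.000422325 = 0.000219609
Normaliser: 0.00222894 + 0.0023757 + 0.00712275 + 0.000219609 = 0.011947
So the posterior for Group 4 is 0.000219609 / 0.011947 ≈ 0.0184.

0.0184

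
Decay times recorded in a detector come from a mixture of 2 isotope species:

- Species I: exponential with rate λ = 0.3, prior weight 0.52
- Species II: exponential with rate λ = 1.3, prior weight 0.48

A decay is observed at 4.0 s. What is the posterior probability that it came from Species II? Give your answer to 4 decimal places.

By Bayes' theorem, P(k | x) = P(Z=k) f_k(x) / Σ_j P(Z=j) f_j(x).
Evaluate each component's likelihood at the observed value:
  L_I = 0.3·e^(−0.3·4.0) = 0.3·e^(−1.2000) = 0.0903583
  L_II = 1.3·e^(−1.3·4.0) = 1.3·e^(−5.2000) = 0.00717153
Weight by the priors:
  P(Z=I)·L_I = 0.52 × 0.0903583 = 0.0469863
  P(Z=II)·L_II = 0.48 × 0.00717153 = 0.00344234
Marginal: 0.0469863 + 0.00344234 = 0.0504286
P(Species II | the observation) = 0.00344234 / 0.0504286 ≈ 0.0683

0.0683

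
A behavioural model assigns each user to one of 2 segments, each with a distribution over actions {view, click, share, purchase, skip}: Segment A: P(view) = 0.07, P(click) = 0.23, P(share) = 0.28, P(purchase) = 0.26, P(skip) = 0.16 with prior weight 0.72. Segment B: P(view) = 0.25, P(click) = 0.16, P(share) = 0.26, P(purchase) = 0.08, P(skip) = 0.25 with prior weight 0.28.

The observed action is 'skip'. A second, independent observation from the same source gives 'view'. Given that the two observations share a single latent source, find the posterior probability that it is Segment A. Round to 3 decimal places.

Posterior ∝ prior × likelihood, so P(k | x) ∝ π_k f_k(x); normalise over all components.
Since both observations come from the same component, the likelihood for component k is f_k(x₁)·f_k(x₂).
  f_A = [P(skip | comp) = 0.16] × [0.07] = 0.0112
  f_B = [P(skip | comp) = 0.25] × [0.25] = 0.0625
Prior × likelihood for each component:
  π_A·f_A = 0.72 × 0.0112 = 0.008064
  π_B·f_B = 0.28 × 0.0625 = 0.0175
Sum: 0.008064 + 0.0175 = 0.025564
P(Segment A | data) ≈ 0.315

0.315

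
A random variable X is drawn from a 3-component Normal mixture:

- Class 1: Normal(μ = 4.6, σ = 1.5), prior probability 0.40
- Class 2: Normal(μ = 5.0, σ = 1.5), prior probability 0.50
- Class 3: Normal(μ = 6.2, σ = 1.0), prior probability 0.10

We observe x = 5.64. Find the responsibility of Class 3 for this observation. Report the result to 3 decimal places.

0.143

Posterior ∝ prior × likelihood, so P(k | x) ∝ P(Z=k) f_k(x); normalise over all components.
Component likelihoods at x = 5.64:
  L_1 = (1/(1.5·√(2π)))·exp(−(5.64−4.6)²/(2·1.5²)) = 0.265962·exp(-0.24036) = 0.209138
  L_2 = (1/(1.5·√(2π)))·exp(−(5.64−5.0)²/(2·1.5²)) = 0.265962·exp(-0.09102) = 0.242822
  L_3 = (1/(1.0·√(2π)))·exp(−(5.64−6.2)²/(2·1.0²)) = 0.398942·exp(-0.15680) = 0.341046
Prior × likelihood for each component:
  P(Z=1)·L_1 = 0.40 × 0.209138 = 0.0836553
  P(Z=2)·L_2 = 0.50 × 0.242822 = 0.121411
  P(Z=3)·L_3 = 0.10 × 0.341046 = 0.0341046
Marginal: 0.0836553 + 0.121411 + 0.0341046 = 0.239171
Responsibility of Class 3: 0.0341046 / 0.239171 ≈ 0.143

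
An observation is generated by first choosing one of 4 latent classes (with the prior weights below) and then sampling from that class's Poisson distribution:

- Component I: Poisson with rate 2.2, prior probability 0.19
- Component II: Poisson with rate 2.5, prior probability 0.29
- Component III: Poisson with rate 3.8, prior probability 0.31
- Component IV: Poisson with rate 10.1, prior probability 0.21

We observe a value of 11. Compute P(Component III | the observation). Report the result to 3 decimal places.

Posterior ∝ prior × likelihood, so P(k | x) ∝ w_k f_k(x); normalise over all components.
Poisson probabilities:
  p_I = e^(−2.2)·2.2^11/11! = 1.62198e-05
  p_II = e^(−2.5)·2.5^11/11! = 4.90285e-05
  p_III = e^(−3.8)·3.8^11/11! = 0.00133704
  p_IV = e^(−10.1)·10.1^11/11! = 0.114817
Multiply by the mixture weights:
  w_I·p_I = 0.19 × 1.62198e-05 = 3.08176e-06
  w_II·p_II = 0.29 × 4.90285e-05 = 1.42183e-05
  w_III·p_III = 0.31 × 0.00133704 = 0.000414483
  w_IV·p_IV = 0.21 × 0.114817 = 0.0241115
Sum: 3.08176e-06 + 1.42183e-05 + 0.000414483 + 0.0241115 = 0.0245433
So the posterior for Component III is 0.000414483 / 0.0245433 ≈ 0.017.

0.017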